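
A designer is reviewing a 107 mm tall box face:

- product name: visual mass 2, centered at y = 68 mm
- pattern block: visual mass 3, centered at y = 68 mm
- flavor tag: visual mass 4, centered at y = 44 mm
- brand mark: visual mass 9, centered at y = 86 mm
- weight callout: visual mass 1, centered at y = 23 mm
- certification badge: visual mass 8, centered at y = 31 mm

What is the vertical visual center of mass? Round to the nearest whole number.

Total weight = 2 + 3 + 4 + 9 + 1 + 8 = 27.
y: moment 1561 / weight 27 ≈ 57.81

y ≈ 58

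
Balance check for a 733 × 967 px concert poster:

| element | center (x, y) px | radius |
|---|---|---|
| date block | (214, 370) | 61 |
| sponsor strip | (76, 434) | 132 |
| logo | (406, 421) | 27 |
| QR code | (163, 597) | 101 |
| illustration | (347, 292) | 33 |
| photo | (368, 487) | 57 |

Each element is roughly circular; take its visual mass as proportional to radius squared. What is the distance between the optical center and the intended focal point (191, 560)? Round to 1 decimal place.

Weights ∝ r²: date block 61² = 3721, sponsor strip 132² = 17424, logo 27² = 729, QR code 101² = 10201, illustration 33² = 1089, photo 57² = 3249; Σw = 36413.
x: moment 5652770 / weight 36413 ≈ 155.24
y: moment 17235943 / weight 36413 ≈ 473.35
From (191, 560): dx = -35.76, dy = -86.65, so the distance is √(dx²+dy²) ≈ 93.74.

≈ 93.7 px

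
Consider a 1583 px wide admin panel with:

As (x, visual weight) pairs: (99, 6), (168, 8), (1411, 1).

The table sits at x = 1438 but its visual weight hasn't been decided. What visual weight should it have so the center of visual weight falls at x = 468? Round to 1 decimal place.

Existing Σw = 15 (6 + 8 + 1); existing moment 6·99 + 8·168 + 1·1411 = 3349.
For the centroid to hit 468: (3349 + w·1438) / (15 + w) = 468.
Solving: w = (468·15 − 3349) / (1438 − 468) = 3671 / 970 ≈ 3.78.

w ≈ 3.8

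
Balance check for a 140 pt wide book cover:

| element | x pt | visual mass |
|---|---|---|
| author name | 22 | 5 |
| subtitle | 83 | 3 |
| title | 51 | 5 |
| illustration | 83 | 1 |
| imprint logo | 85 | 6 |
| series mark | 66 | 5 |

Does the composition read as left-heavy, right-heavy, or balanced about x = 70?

left-heavy

Σw = 5 + 3 + 5 + 1 + 6 + 5 = 25.
x-moment: 5·22 + 3·83 + 5·51 + 1·83 + 6·85 + 5·66 = 1537; centroid 1537/25 ≈ 61.48.
Since 61.5 is left of 70, the composition reads left-heavy.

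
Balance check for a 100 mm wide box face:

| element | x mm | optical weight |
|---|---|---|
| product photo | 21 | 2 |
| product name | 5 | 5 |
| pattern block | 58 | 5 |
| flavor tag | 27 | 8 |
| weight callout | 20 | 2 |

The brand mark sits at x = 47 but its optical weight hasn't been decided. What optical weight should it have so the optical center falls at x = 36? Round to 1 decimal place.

w ≈ 16.3

Known weights sum to 2 + 5 + 5 + 8 + 2 = 22; their moment is 2·21 + 5·5 + 5·58 + 8·27 + 2·20 = 613.
Balance at x = 36 requires (613 + w·47) / (22 + w) = 36.
So w = (36·22 − 613)/(47 − 36) = 179/11 ≈ 16.27.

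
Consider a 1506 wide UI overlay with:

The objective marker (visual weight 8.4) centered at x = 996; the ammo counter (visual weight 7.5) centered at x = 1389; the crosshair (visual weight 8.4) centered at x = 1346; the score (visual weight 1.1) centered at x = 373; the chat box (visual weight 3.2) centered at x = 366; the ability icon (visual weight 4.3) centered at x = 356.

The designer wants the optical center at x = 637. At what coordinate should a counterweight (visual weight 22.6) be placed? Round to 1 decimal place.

x ≈ 95.2

With the counterweight, Σw becomes 8.4 + 7.5 + 8.4 + 1.1 + 3.2 + 4.3 + 22.6 = 55.5.
x: need Σw·x = 55.5·637 = 35353.5. Existing = 8.4·996 + 7.5·1389 + 8.4·1346 + 1.1·373 + 3.2·366 + 4.3·356 = 33202.6. Remainder 2150.9 / 22.6 ≈ 95.17.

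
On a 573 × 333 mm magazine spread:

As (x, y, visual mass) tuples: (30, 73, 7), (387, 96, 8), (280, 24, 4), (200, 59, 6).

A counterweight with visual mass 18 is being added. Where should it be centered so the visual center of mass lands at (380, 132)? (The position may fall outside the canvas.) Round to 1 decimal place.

With the counterweight, Σw becomes 7 + 8 + 4 + 6 + 18 = 43.
x: need Σw·x = 43·380 = 16340. Existing = 7·30 + 8·387 + 4·280 + 6·200 = 5626. Remainder 10714 / 18 ≈ 595.22.
y: need Σw·y = 43·132 = 5676. Existing = 7·73 + 8·96 + 4·24 + 6·59 = 1729. Remainder 3947 / 18 ≈ 219.28.

(595.2, 219.3)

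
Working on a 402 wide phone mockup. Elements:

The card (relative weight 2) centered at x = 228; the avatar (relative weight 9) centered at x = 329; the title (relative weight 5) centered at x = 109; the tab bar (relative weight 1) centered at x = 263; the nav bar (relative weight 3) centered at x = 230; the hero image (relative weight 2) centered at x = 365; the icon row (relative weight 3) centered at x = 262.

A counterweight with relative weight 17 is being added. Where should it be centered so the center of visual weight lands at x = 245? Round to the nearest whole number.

x ≈ 227

After adding the counterweight, total weight = 2 + 9 + 5 + 1 + 3 + 2 + 3 + 17 = 42.
Along x: (6431 + 17·x) / 42 = 245 (existing moment 2·228 + 9·329 + 5·109 + 1·263 + 3·230 + 2·365 + 3·262 = 6431) ⇒ x = (10290 − 6431) / 17 ≈ 227.00.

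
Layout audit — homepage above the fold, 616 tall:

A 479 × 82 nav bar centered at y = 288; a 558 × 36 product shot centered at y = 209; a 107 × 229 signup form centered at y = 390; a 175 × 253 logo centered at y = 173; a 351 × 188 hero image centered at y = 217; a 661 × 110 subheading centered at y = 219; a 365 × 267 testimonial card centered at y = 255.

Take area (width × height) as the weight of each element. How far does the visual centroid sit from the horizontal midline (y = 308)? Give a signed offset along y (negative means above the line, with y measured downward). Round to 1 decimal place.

Areas → weights: nav bar 479·82 = 39278, product shot 558·36 = 20088, signup form 107·229 = 24503, logo 175·253 = 44275, hero image 351·188 = 65988, subheading 661·110 = 72710, testimonial card 365·267 = 97455; Σw = 364297.
y: moment 87820112 / weight 364297 ≈ 241.07
Against y = 308, that's 241.07 − 308 = -66.93.

≈ -66.9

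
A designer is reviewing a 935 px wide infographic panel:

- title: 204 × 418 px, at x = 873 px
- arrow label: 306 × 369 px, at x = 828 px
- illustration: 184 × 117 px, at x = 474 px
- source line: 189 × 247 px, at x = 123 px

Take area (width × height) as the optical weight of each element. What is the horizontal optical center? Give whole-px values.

Areas: title 204·418 = 85272, arrow label 306·369 = 112914, illustration 184·117 = 21528, source line 189·247 = 46683. Total weight = 266397.
x: (85272·873 + 112914·828 + 21528·474 + 46683·123) / 266397 = 183881529 / 266397 ≈ 690.25

x ≈ 690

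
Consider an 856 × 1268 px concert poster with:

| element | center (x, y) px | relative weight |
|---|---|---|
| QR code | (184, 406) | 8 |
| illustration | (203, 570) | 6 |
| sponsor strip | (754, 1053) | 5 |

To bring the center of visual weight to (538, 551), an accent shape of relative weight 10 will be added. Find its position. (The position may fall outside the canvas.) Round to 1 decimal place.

After adding the accent shape, total weight = 8 + 6 + 5 + 10 = 29.
x: need Σw·x = 29·538 = 15602. Existing = 8·184 + 6·203 + 5·754 = 6460. Remainder 9142 / 10 ≈ 914.20.
y: need Σw·y = 29·551 = 15979. Existing = 8·406 + 6·570 + 5·1053 = 11933. Remainder 4046 / 10 ≈ 404.60.

(914.2, 404.6)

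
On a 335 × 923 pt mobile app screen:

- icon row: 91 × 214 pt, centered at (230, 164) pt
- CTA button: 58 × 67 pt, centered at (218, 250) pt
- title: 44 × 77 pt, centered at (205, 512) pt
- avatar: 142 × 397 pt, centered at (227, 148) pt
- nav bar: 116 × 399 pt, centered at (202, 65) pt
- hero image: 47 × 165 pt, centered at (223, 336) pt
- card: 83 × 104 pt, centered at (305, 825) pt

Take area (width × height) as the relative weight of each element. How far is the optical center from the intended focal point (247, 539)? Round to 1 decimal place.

≈ 354.8 pt

Areas → weights: icon row 91·214 = 19474, CTA button 58·67 = 3886, title 44·77 = 3388, avatar 142·397 = 56374, nav bar 116·399 = 46284, hero image 47·165 = 7755, card 83·104 = 8632; Σw = 145793.
x: moment 32529099 / weight 145793 ≈ 223.12
y: moment 26978784 / weight 145793 ≈ 185.05
Relative to (247, 539): Δ = (-23.88, -353.95); |Δ| = √(-23.88² + -353.95²) ≈ 354.76.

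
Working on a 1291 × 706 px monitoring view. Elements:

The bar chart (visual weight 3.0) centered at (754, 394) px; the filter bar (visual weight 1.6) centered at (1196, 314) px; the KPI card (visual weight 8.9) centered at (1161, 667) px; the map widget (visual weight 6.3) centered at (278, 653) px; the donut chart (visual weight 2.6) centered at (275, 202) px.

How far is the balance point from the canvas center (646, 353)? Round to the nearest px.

≈ 224 px

Σw = 3.0 + 1.6 + 8.9 + 6.3 + 2.6 = 22.4.
Σw·x = 3.0·754 + 1.6·1196 + 8.9·1161 + 6.3·278 + 2.6·275 = 16974.9, so x̄ = 16974.9/22.4 ≈ 757.81.
Σw·y = 3.0·394 + 1.6·314 + 8.9·667 + 6.3·653 + 2.6·202 = 12259.8, so ȳ = 12259.8/22.4 ≈ 547.31.
From (646, 353): dx = 111.81, dy = 194.31, so the distance is √(dx²+dy²) ≈ 224.18.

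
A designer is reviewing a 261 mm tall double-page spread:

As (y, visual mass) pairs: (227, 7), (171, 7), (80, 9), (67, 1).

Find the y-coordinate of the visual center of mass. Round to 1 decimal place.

Σw = 7 + 7 + 9 + 1 = 24.
y: (7·227 + 7·171 + 9·80 + 1·67) / 24 = 3573 / 24 ≈ 148.88

y ≈ 148.9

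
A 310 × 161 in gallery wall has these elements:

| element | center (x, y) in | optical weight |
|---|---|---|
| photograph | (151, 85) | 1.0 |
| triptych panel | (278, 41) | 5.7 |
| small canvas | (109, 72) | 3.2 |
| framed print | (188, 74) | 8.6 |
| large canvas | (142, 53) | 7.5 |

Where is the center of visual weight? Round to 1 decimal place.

Weights sum to 1.0 + 5.7 + 3.2 + 8.6 + 7.5 = 26.0.
x-moment: 1.0·151 + 5.7·278 + 3.2·109 + 8.6·188 + 7.5·142 = 4766.2; centroid 4766.2/26.0 ≈ 183.32.
y-moment: 1.0·85 + 5.7·41 + 3.2·72 + 8.6·74 + 7.5·53 = 1583.0; centroid 1583.0/26.0 ≈ 60.88.

(183.3, 60.9)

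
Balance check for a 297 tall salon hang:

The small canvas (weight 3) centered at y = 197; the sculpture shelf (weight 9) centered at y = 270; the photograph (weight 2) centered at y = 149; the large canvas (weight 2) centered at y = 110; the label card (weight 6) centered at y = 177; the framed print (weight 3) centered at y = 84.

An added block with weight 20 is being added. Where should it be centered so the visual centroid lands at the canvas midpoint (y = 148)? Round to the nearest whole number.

y ≈ 90

With the added block, Σw becomes 3 + 9 + 2 + 2 + 6 + 3 + 20 = 45.
y: target moment 45×148 = 6660; current 3·197 + 9·270 + 2·149 + 2·110 + 6·177 + 3·84 = 4853; the added block supplies 1807, so y = 1807/20 ≈ 90.35.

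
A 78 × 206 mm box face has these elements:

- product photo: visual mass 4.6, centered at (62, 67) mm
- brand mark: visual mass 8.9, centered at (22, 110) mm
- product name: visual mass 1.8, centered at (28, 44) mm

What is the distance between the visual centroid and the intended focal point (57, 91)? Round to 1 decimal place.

Σw = 4.6 + 8.9 + 1.8 = 15.3.
x: (4.6·62 + 8.9·22 + 1.8·28) / 15.3 = 531.4 / 15.3 ≈ 34.73
y: (4.6·67 + 8.9·110 + 1.8·44) / 15.3 = 1366.4 / 15.3 ≈ 89.31
Relative to (57, 91): Δ = (-22.27, -1.69); |Δ| = √(-22.27² + -1.69²) ≈ 22.33.

≈ 22.3 mm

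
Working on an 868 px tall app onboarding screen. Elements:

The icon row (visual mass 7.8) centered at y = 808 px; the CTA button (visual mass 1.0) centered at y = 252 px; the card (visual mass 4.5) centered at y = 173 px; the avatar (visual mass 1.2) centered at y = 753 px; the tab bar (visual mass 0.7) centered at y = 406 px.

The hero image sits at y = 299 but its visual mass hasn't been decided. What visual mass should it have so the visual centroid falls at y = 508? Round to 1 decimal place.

Existing Σw = 15.2 (7.8 + 1.0 + 4.5 + 1.2 + 0.7); existing moment 7.8·808 + 1.0·252 + 4.5·173 + 1.2·753 + 0.7·406 = 8520.7.
For the centroid to hit 508: (8520.7 + w·299) / (15.2 + w) = 508.
Solving: w = (508·15.2 − 8520.7) / (299 − 508) = -799.1 / -209 ≈ 3.82.

w ≈ 3.8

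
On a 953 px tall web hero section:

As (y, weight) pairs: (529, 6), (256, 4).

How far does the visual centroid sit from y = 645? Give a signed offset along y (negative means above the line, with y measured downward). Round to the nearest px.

≈ -225 px

Total weight = 6 + 4 = 10.
y: (6·529 + 4·256) / 10 = 4198 / 10 ≈ 419.80
Against y = 645, that's 419.80 − 645 = -225.20.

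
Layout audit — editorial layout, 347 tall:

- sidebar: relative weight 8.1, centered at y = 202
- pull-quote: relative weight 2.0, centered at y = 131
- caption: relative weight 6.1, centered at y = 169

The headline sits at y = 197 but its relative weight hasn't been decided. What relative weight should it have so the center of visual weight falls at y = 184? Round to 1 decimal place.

w ≈ 4.0

Existing Σw = 16.2 (8.1 + 2.0 + 6.1); existing moment 8.1·202 + 2.0·131 + 6.1·169 = 2929.1.
For the centroid to hit 184: (2929.1 + w·197) / (16.2 + w) = 184.
So w = (184·16.2 − 2929.1)/(197 − 184) = 51.7/13 ≈ 3.98.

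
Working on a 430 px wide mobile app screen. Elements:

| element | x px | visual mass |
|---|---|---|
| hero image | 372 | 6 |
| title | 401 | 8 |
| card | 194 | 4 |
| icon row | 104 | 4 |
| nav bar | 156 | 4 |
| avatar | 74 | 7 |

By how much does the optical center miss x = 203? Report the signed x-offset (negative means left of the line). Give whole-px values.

Weights sum to 6 + 8 + 4 + 4 + 4 + 7 = 33.
x: moment 7774 / weight 33 ≈ 235.58
Offset from x = 203: 235.58 − 203 ≈ 32.58.

≈ 33 px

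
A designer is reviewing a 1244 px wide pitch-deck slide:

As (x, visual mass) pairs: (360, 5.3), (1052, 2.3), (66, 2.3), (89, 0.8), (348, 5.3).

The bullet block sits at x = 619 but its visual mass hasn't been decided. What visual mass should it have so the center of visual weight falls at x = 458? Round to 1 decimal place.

Existing Σw = 16.0 (5.3 + 2.3 + 2.3 + 0.8 + 5.3); existing moment 5.3·360 + 2.3·1052 + 2.3·66 + 0.8·89 + 5.3·348 = 6395.0.
Balance at x = 458 requires (6395.0 + w·619) / (16.0 + w) = 458.
So w = (458·16.0 − 6395.0)/(619 − 458) = 933.0/161 ≈ 5.80.

w ≈ 5.8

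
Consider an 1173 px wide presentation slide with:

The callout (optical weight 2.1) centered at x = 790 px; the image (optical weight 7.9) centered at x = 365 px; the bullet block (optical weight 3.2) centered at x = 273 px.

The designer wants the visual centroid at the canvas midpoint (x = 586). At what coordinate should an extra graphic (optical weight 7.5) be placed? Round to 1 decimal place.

With the extra graphic, Σw becomes 2.1 + 7.9 + 3.2 + 7.5 = 20.7.
Along x: (5416.1 + 7.5·x) / 20.7 = 586 (existing moment 2.1·790 + 7.9·365 + 3.2·273 = 5416.1) ⇒ x = (12130.2 − 5416.1) / 7.5 ≈ 895.21.

x ≈ 895.2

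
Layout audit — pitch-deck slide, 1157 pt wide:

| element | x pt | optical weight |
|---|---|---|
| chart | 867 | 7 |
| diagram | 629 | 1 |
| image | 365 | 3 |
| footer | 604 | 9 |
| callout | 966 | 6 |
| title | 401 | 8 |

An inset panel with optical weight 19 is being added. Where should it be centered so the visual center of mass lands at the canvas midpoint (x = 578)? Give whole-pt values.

With the inset panel, Σw becomes 7 + 1 + 3 + 9 + 6 + 8 + 19 = 53.
x: target moment 53×578 = 30634; current 7·867 + 1·629 + 3·365 + 9·604 + 6·966 + 8·401 = 22233; the inset panel supplies 8401, so x = 8401/19 ≈ 442.16.

x ≈ 442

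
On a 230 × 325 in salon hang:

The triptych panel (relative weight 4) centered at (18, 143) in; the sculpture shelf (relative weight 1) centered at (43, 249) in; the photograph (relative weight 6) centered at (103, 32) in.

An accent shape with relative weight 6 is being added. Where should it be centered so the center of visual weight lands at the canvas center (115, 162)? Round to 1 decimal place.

(203.7, 290.2)

New total weight: (4 + 1 + 6) + 6 = 17.
x: need Σw·x = 17·115 = 1955. Existing = 4·18 + 1·43 + 6·103 = 733. Remainder 1222 / 6 ≈ 203.67.
y: need Σw·y = 17·162 = 2754. Existing = 4·143 + 1·249 + 6·32 = 1013. Remainder 1741 / 6 ≈ 290.17.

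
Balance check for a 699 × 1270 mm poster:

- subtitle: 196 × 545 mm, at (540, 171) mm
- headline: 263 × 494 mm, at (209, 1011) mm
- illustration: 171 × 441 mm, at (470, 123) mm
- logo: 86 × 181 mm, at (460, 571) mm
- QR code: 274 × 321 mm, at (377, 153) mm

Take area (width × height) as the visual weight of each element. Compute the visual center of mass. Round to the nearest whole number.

(386, 436)

Areas → weights: subtitle 196·545 = 106820, headline 263·494 = 129922, illustration 171·441 = 75411, logo 86·181 = 15566, QR code 274·321 = 87954; Σw = 415673.
Σw·x = 106820·540 + 129922·209 + 75411·470 + 15566·460 + 87954·377 = 160598686, so x̄ = 160598686/415673 ≈ 386.36.
Σw·y = 106820·171 + 129922·1011 + 75411·123 + 15566·571 + 87954·153 = 181238063, so ȳ = 181238063/415673 ≈ 436.01.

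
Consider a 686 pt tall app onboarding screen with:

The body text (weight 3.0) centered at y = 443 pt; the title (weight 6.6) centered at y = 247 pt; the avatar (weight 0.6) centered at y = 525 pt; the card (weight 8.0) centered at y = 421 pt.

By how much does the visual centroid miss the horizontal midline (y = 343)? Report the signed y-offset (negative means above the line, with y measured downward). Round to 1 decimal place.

Total weight = 3.0 + 6.6 + 0.6 + 8.0 = 18.2.
y: (3.0·443 + 6.6·247 + 0.6·525 + 8.0·421) / 18.2 = 6642.2 / 18.2 ≈ 364.96
Difference: 364.96 − 343 ≈ 21.96.

≈ 22.0 pt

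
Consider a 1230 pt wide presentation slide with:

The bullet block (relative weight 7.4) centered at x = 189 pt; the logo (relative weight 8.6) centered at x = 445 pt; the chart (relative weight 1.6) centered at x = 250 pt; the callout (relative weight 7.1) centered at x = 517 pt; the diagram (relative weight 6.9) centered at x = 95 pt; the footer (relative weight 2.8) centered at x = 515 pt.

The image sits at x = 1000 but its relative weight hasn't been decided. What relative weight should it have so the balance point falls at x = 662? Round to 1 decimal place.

w ≈ 33.7

Fixed elements: Σw = 7.4 + 8.6 + 1.6 + 7.1 + 6.9 + 2.8 = 34.4, Σw·x = 7.4·189 + 8.6·445 + 1.6·250 + 7.1·517 + 6.9·95 + 2.8·515 = 11393.8.
Balance at x = 662 requires (11393.8 + w·1000) / (34.4 + w) = 662.
Rearranging, w·(1000 − 662) = 662·34.4 − 11393.8 = 11379.0, so w ≈ 11379.0/338 = 33.67.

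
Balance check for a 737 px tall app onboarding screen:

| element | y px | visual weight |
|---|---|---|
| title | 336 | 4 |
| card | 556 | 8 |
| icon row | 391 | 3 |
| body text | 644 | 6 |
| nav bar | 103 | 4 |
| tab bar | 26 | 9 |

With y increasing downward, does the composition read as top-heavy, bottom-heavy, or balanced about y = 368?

top-heavy

Total weight = 4 + 8 + 3 + 6 + 4 + 9 = 34.
y: moment 11475 / weight 34 ≈ 337.50
337.5 lies above (smaller y than) the midline 368, so the layout is top-heavy.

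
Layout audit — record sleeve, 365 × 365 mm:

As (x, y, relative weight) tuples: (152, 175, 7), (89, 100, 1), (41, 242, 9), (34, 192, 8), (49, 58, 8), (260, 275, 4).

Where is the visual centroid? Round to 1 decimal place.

Total weight = 7 + 1 + 9 + 8 + 8 + 4 = 37.
x: (7·152 + 1·89 + 9·41 + 8·34 + 8·49 + 4·260) / 37 = 3226 / 37 ≈ 87.19
y: (7·175 + 1·100 + 9·242 + 8·192 + 8·58 + 4·275) / 37 = 6603 / 37 ≈ 178.46

(87.2, 178.5)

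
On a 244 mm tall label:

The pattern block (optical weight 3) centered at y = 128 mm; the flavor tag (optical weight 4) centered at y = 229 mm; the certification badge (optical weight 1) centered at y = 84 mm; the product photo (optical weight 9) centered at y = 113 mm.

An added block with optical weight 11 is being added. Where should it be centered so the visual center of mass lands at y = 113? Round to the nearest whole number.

y ≈ 69

With the added block, Σw becomes 3 + 4 + 1 + 9 + 11 = 28.
y: need Σw·y = 28·113 = 3164. Existing = 3·128 + 4·229 + 1·84 + 9·113 = 2401. Remainder 763 / 11 ≈ 69.36.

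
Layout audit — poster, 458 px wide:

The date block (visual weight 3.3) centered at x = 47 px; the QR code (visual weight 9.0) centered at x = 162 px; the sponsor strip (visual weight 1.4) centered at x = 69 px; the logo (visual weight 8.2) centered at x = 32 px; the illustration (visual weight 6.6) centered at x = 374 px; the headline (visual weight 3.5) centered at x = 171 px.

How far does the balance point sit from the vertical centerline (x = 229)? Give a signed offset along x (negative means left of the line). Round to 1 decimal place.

≈ -71.5 px

Σw = 3.3 + 9.0 + 1.4 + 8.2 + 6.6 + 3.5 = 32.0.
Σw·x = 5039.0; x̄ = 5039.0/32.0 ≈ 157.47.
Against x = 229, that's 157.47 − 229 = -71.53.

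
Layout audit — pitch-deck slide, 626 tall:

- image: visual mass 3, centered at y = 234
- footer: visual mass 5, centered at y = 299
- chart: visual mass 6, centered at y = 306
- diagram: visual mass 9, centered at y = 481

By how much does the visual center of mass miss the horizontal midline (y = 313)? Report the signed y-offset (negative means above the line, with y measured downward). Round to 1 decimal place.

Weights sum to 3 + 5 + 6 + 9 = 23.
Σw·y = 3·234 + 5·299 + 6·306 + 9·481 = 8362, so ȳ = 8362/23 ≈ 363.57.
Against y = 313, that's 363.57 − 313 = 50.57.

≈ 50.6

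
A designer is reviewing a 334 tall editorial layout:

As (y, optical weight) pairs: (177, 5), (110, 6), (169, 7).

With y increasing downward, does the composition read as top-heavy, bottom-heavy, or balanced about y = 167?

top-heavy

Weights sum to 5 + 6 + 7 = 18.
y-moment: 5·177 + 6·110 + 7·169 = 2728; centroid 2728/18 ≈ 151.56.
Since 151.6 is above (smaller y than) 167, the composition reads top-heavy.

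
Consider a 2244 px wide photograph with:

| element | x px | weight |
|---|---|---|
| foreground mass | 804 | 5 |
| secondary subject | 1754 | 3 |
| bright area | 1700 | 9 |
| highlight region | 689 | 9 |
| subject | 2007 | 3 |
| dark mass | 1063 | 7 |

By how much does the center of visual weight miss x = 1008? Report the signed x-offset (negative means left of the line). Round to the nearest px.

≈ 221 px

Weights sum to 5 + 3 + 9 + 9 + 3 + 7 = 36.
x-moment: 5·804 + 3·1754 + 9·1700 + 9·689 + 3·2007 + 7·1063 = 44245; centroid 44245/36 ≈ 1229.03.
Against x = 1008, that's 1229.03 − 1008 = 221.03.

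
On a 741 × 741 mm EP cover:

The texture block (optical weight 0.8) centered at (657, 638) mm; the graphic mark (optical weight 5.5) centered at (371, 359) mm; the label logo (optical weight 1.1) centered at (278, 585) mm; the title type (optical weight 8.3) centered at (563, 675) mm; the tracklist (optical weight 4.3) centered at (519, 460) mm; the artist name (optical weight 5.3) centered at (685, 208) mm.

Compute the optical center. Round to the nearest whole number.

Weights sum to 0.8 + 5.5 + 1.1 + 8.3 + 4.3 + 5.3 = 25.3.
x: moment 13407.0 / weight 25.3 ≈ 529.92
y: moment 11811.3 / weight 25.3 ≈ 466.85

(530, 467)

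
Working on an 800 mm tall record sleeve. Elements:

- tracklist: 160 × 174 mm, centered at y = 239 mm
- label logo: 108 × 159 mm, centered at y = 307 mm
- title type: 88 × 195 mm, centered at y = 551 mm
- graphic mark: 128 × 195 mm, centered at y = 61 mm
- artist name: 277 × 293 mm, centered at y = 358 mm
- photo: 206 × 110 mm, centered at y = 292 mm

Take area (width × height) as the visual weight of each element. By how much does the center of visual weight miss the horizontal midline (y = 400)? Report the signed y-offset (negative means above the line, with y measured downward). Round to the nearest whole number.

≈ -93 mm

Areas: tracklist 160·174 = 27840, label logo 108·159 = 17172, title type 88·195 = 17160, graphic mark 128·195 = 24960, artist name 277·293 = 81161, photo 206·110 = 22660. Total weight = 190953.
y: moment 58575642 / weight 190953 ≈ 306.75
Difference: 306.75 − 400 ≈ -93.25.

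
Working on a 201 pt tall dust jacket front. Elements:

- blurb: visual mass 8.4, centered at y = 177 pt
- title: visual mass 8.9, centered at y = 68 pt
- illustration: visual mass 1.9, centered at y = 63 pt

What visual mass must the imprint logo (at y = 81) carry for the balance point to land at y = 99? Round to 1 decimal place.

Known weights sum to 8.4 + 8.9 + 1.9 = 19.2; their moment is 8.4·177 + 8.9·68 + 1.9·63 = 2211.7.
For the centroid to hit 99: (2211.7 + w·81) / (19.2 + w) = 99.
So w = (99·19.2 − 2211.7)/(81 − 99) = -310.9/-18 ≈ 17.27.

w ≈ 17.3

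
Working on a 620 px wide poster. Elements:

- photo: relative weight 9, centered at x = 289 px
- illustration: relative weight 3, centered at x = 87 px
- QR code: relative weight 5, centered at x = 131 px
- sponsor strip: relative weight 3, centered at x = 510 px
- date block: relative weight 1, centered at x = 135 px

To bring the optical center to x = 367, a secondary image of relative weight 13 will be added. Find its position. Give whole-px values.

x ≈ 561

New total weight: (9 + 3 + 5 + 3 + 1) + 13 = 34.
x: target moment 34×367 = 12478; current 9·289 + 3·87 + 5·131 + 3·510 + 1·135 = 5182; the secondary image supplies 7296, so x = 7296/13 ≈ 561.23.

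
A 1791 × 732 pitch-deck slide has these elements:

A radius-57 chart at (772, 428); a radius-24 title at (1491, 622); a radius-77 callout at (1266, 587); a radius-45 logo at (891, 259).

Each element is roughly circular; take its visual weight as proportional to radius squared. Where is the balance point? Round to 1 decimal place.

r² weights: chart 57² = 3249, title 24² = 576, callout 77² = 5929, logo 45² = 2025. Total = 11779.
x: (3249·772 + 576·1491 + 5929·1266 + 2025·891) / 11779 = 12677433 / 11779 ≈ 1076.27
y: (3249·428 + 576·622 + 5929·587 + 2025·259) / 11779 = 5753642 / 11779 ≈ 488.47

(1076.3, 488.5)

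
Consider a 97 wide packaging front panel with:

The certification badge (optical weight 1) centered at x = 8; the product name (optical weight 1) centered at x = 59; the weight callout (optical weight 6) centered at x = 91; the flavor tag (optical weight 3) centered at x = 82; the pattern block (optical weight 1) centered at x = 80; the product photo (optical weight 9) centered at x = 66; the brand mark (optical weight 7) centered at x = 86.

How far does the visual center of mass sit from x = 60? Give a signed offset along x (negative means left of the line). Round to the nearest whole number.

Total weight = 1 + 1 + 6 + 3 + 1 + 9 + 7 = 28.
x: (1·8 + 1·59 + 6·91 + 3·82 + 1·80 + 9·66 + 7·86) / 28 = 2135 / 28 ≈ 76.25
Difference: 76.25 − 60 ≈ 16.25.

≈ 16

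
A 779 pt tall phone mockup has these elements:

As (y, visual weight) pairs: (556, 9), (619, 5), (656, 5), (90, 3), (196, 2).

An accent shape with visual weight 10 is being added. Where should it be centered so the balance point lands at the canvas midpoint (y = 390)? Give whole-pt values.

y ≈ 122

With the accent shape, Σw becomes 9 + 5 + 5 + 3 + 2 + 10 = 34.
y: target moment 34×390 = 13260; current 9·556 + 5·619 + 5·656 + 3·90 + 2·196 = 12041; the accent shape supplies 1219, so y = 1219/10 ≈ 121.90.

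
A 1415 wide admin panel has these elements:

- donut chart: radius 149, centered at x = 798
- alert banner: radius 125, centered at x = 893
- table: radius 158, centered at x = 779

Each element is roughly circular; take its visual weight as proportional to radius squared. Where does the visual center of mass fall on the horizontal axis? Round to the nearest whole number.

Weights ∝ r²: donut chart 149² = 22201, alert banner 125² = 15625, table 158² = 24964; Σw = 62790.
Σw·x = 22201·798 + 15625·893 + 24964·779 = 51116479, so x̄ = 51116479/62790 ≈ 814.09.

x ≈ 814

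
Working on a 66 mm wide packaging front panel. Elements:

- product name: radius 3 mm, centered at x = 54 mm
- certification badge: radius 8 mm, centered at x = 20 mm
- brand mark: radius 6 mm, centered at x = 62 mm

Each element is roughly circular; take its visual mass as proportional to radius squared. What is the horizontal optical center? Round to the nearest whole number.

Weights ∝ r²: product name 3² = 9, certification badge 8² = 64, brand mark 6² = 36; Σw = 109.
Σw·x = 9·54 + 64·20 + 36·62 = 3998, so x̄ = 3998/109 ≈ 36.68.

x ≈ 37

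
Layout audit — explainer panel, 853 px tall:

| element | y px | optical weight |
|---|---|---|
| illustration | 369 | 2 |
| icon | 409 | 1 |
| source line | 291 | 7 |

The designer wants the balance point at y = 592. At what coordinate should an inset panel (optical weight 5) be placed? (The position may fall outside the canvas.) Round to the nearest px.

y ≈ 1139

After adding the inset panel, total weight = 2 + 1 + 7 + 5 = 15.
y: target moment 15×592 = 8880; current 2·369 + 1·409 + 7·291 = 3184; the inset panel supplies 5696, so y = 5696/5 ≈ 1139.20.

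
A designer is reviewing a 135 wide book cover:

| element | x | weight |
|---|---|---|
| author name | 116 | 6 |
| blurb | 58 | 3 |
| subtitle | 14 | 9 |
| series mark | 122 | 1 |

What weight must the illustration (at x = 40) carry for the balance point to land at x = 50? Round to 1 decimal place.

w ≈ 16.8

Existing Σw = 19 (6 + 3 + 9 + 1); existing moment 6·116 + 3·58 + 9·14 + 1·122 = 1118.
For the centroid to hit 50: (1118 + w·40) / (19 + w) = 50.
So w = (50·19 − 1118)/(40 − 50) = -168/-10 ≈ 16.80.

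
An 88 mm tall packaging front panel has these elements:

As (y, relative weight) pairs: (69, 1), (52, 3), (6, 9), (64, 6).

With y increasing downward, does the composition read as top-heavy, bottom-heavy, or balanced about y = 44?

Σw = 1 + 3 + 9 + 6 = 19.
Σw·y = 1·69 + 3·52 + 9·6 + 6·64 = 663, so ȳ = 663/19 ≈ 34.89.
34.9 lies above (smaller y than) the midline 44, so the layout is top-heavy.

top-heavy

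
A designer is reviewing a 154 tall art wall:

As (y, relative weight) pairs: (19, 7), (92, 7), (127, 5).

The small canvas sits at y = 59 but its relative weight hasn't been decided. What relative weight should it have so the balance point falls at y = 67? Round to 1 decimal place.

w ≈ 17.4

Existing Σw = 19 (7 + 7 + 5); existing moment 7·19 + 7·92 + 5·127 = 1412.
Balance at y = 67 requires (1412 + w·59) / (19 + w) = 67.
So w = (67·19 − 1412)/(59 − 67) = -139/-8 ≈ 17.37.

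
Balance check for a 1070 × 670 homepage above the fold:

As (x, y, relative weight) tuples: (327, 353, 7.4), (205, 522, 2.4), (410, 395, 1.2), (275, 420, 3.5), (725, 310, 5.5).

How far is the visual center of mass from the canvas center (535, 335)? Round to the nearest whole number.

≈ 124

Σw = 7.4 + 2.4 + 1.2 + 3.5 + 5.5 = 20.0.
Σw·x = 7.4·327 + 2.4·205 + 1.2·410 + 3.5·275 + 5.5·725 = 8353.8, so x̄ = 8353.8/20.0 ≈ 417.69.
Σw·y = 7.4·353 + 2.4·522 + 1.2·395 + 3.5·420 + 5.5·310 = 7514.0, so ȳ = 7514.0/20.0 ≈ 375.70.
Relative to (535, 335): Δ = (-117.31, 40.70); |Δ| = √(-117.31² + 40.70²) ≈ 124.17.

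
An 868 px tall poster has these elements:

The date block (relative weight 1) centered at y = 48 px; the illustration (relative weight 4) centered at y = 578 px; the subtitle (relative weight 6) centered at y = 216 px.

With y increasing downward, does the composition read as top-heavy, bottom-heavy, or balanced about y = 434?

Weights sum to 1 + 4 + 6 = 11.
y-moment: 1·48 + 4·578 + 6·216 = 3656; centroid 3656/11 ≈ 332.36.
332.4 vs midline 434 → top-heavy.

top-heavy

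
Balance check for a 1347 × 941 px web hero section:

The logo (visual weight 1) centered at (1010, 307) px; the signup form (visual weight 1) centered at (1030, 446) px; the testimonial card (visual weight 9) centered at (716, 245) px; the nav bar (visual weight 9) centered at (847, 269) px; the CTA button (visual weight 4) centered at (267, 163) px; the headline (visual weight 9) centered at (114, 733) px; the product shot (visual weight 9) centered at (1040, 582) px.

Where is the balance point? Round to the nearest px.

(656, 425)

Total weight = 1 + 1 + 9 + 9 + 4 + 9 + 9 = 42.
x: (1·1010 + 1·1030 + 9·716 + 9·847 + 4·267 + 9·114 + 9·1040) / 42 = 27561 / 42 ≈ 656.21
y: (1·307 + 1·446 + 9·245 + 9·269 + 4·163 + 9·733 + 9·582) / 42 = 17866 / 42 ≈ 425.38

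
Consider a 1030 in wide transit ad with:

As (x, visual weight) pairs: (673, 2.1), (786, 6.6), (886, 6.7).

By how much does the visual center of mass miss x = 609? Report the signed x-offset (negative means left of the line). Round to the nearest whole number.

Weights sum to 2.1 + 6.6 + 6.7 = 15.4.
x-moment: 2.1·673 + 6.6·786 + 6.7·886 = 12537.1; centroid 12537.1/15.4 ≈ 814.10.
Difference: 814.10 − 609 ≈ 205.10.

≈ 205 in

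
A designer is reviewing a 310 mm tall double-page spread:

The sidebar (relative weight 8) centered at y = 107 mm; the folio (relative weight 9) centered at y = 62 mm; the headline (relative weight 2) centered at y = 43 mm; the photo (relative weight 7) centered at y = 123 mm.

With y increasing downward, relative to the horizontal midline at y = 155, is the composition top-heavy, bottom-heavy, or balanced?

top-heavy

Weights sum to 8 + 9 + 2 + 7 = 26.
y: (8·107 + 9·62 + 2·43 + 7·123) / 26 = 2361 / 26 ≈ 90.81
90.8 lies above (smaller y than) the midline 155, so the layout is top-heavy.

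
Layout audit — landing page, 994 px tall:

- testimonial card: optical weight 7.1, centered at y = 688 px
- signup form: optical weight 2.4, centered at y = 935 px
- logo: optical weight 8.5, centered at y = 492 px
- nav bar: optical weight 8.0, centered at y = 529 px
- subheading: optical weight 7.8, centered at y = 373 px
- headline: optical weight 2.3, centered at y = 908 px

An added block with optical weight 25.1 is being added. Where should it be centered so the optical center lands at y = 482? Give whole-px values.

y ≈ 357

After adding the added block, total weight = 7.1 + 2.4 + 8.5 + 8.0 + 7.8 + 2.3 + 25.1 = 61.2.
y: need Σw·y = 61.2·482 = 29498.4. Existing = 7.1·688 + 2.4·935 + 8.5·492 + 8.0·529 + 7.8·373 + 2.3·908 = 20540.6. Remainder 8957.8 / 25.1 ≈ 356.88.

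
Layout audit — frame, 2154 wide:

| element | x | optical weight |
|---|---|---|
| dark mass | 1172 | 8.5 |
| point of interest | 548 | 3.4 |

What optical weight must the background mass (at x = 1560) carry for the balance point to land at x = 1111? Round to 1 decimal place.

w ≈ 3.1

Known weights sum to 8.5 + 3.4 = 11.9; their moment is 8.5·1172 + 3.4·548 = 11825.2.
Balance at x = 1111 requires (11825.2 + w·1560) / (11.9 + w) = 1111.
So w = (1111·11.9 − 11825.2)/(1560 − 1111) = 1395.7/449 ≈ 3.11.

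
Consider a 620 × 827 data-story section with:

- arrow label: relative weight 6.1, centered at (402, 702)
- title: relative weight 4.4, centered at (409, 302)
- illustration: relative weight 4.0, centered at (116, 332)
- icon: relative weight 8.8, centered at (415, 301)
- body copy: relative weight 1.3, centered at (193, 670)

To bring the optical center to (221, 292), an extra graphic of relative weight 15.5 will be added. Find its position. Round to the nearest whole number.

New total weight: (6.1 + 4.4 + 4.0 + 8.8 + 1.3) + 15.5 = 40.1.
x: need Σw·x = 40.1·221 = 8862.1. Existing = 6.1·402 + 4.4·409 + 4.0·116 + 8.8·415 + 1.3·193 = 8618.7. Remainder 243.4 / 15.5 ≈ 15.70.
y: need Σw·y = 40.1·292 = 11709.2. Existing = 6.1·702 + 4.4·302 + 4.0·332 + 8.8·301 + 1.3·670 = 10458.8. Remainder 1250.4 / 15.5 ≈ 80.67.

(16, 81)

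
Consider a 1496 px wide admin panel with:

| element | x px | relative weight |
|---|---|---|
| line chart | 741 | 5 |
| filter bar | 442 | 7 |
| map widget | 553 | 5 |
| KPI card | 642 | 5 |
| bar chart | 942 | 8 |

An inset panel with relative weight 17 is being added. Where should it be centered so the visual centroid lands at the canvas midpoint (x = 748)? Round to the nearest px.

x ≈ 873

With the inset panel, Σw becomes 5 + 7 + 5 + 5 + 8 + 17 = 47.
Along x: (20310 + 17·x) / 47 = 748 (existing moment 5·741 + 7·442 + 5·553 + 5·642 + 8·942 = 20310) ⇒ x = (35156 − 20310) / 17 ≈ 873.29.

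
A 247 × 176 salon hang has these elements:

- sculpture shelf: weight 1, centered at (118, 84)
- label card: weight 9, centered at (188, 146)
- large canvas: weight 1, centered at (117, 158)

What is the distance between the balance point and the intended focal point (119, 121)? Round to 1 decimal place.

Weights sum to 1 + 9 + 1 = 11.
x-moment: 1·118 + 9·188 + 1·117 = 1927; centroid 1927/11 ≈ 175.18.
y-moment: 1·84 + 9·146 + 1·158 = 1556; centroid 1556/11 ≈ 141.45.
From (119, 121): dx = 56.18, dy = 20.45, so the distance is √(dx²+dy²) ≈ 59.79.

≈ 59.8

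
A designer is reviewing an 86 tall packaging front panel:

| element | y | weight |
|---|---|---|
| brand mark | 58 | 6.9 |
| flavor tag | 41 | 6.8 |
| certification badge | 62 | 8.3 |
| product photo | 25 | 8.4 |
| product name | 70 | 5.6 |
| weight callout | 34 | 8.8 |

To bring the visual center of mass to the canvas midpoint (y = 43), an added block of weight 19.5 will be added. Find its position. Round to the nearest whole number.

New total weight: (6.9 + 6.8 + 8.3 + 8.4 + 5.6 + 8.8) + 19.5 = 64.3.
Along y: (2094.8 + 19.5·y) / 64.3 = 43 (existing moment 6.9·58 + 6.8·41 + 8.3·62 + 8.4·25 + 5.6·70 + 8.8·34 = 2094.8) ⇒ y = (2764.9 − 2094.8) / 19.5 ≈ 34.36.

y ≈ 34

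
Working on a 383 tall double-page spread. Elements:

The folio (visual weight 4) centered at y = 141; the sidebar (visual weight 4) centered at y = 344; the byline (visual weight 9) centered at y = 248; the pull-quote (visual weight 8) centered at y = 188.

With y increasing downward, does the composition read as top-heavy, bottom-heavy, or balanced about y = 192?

Weights sum to 4 + 4 + 9 + 8 = 25.
y: (4·141 + 4·344 + 9·248 + 8·188) / 25 = 5676 / 25 ≈ 227.04
227.0 vs midline 192 → bottom-heavy.

bottom-heavy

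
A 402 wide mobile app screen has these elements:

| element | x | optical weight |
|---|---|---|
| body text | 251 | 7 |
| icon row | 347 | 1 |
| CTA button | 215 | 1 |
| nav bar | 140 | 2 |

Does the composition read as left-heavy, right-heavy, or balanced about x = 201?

right-heavy

Σw = 7 + 1 + 1 + 2 = 11.
x-moment: 7·251 + 1·347 + 1·215 + 2·140 = 2599; centroid 2599/11 ≈ 236.27.
236.3 lies right of the midline 201, so the layout is right-heavy.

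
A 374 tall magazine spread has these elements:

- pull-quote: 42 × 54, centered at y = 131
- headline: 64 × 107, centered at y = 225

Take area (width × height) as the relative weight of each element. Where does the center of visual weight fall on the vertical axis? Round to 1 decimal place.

Areas: pull-quote 42·54 = 2268, headline 64·107 = 6848. Total weight = 9116.
y: (2268·131 + 6848·225) / 9116 = 1837908 / 9116 ≈ 201.61

y ≈ 201.6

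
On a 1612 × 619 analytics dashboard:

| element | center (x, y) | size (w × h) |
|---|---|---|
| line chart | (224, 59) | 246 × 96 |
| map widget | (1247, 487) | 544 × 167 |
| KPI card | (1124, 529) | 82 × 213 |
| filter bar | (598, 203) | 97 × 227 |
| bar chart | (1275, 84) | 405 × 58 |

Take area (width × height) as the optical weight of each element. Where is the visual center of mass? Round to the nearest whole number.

Areas → weights: line chart 246·96 = 23616, map widget 544·167 = 90848, KPI card 82·213 = 17466, filter bar 97·227 = 22019, bar chart 405·58 = 23490; Σw = 177439.
Σw·x = 23616·224 + 90848·1247 + 17466·1124 + 22019·598 + 23490·1275 = 181326336, so x̄ = 181326336/177439 ≈ 1021.91.
Σw·y = 23616·59 + 90848·487 + 17466·529 + 22019·203 + 23490·84 = 61318851, so ȳ = 61318851/177439 ≈ 345.58.

(1022, 346)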